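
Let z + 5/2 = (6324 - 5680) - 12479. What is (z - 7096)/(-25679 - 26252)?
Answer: 37867/103862 ≈ 0.36459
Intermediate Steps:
z = -23675/2 (z = -5/2 + ((6324 - 5680) - 12479) = -5/2 + (644 - 12479) = -5/2 - 11835 = -23675/2 ≈ -11838.)
(z - 7096)/(-25679 - 26252) = (-23675/2 - 7096)/(-25679 - 26252) = -37867/2/(-51931) = -37867/2*(-1/51931) = 37867/103862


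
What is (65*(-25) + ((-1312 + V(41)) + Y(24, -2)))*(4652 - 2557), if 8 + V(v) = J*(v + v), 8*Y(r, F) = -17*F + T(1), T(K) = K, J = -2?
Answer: -52033515/8 ≈ -6.5042e+6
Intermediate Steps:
Y(r, F) = ⅛ - 17*F/8 (Y(r, F) = (-17*F + 1)/8 = (1 - 17*F)/8 = ⅛ - 17*F/8)
V(v) = -8 - 4*v (V(v) = -8 - 2*(v + v) = -8 - 4*v)
(65*(-25) + ((-1312 + V(41)) + Y(24, -2)))*(4652 - 2557) = (65*(-25) + ((-1312 + (-8 - 4*41)) + (⅛ - 17/8*(-2))))*(4652 - 2557) = (-1625 + ((-1312 + (-8 - 164)) + (⅛ + 17/4)))*2095 = (-1625 + ((-1312 - 172) + 35/8))*2095 = (-1625 + (-1484 + 35/8))*2095 = (-1625 - 11837/8)*2095 = -24837/8*2095 = -52033515/8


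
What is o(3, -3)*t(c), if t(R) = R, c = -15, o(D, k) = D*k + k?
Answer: 180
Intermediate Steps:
o(D, k) = k + D*k
o(3, -3)*t(c) = -3*(1 + 3)*(-15) = -3*4*(-15) = -12*(-15) = 180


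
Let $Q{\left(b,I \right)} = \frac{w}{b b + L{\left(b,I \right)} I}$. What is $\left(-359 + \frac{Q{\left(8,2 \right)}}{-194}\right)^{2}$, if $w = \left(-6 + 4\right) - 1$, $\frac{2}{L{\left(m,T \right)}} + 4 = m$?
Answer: $\frac{20493611298169}{159012100} \approx 1.2888 \cdot 10^{5}$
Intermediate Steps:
$L{\left(m,T \right)} = \frac{2}{-4 + m}$
$w = -3$ ($w = -2 - 1 = -3$)
$Q{\left(b,I \right)} = - \frac{3}{b^{2} + \frac{2 I}{-4 + b}}$ ($Q{\left(b,I \right)} = - \frac{3}{b b + \frac{2}{-4 + b} I} = - \frac{3}{b^{2} + \frac{2 I}{-4 + b}}$)
$\left(-359 + \frac{Q{\left(8,2 \right)}}{-194}\right)^{2} = \left(-359 + \frac{3 \frac{1}{2 \cdot 2 + 8^{2} \left(-4 + 8\right)} \left(4 - 8\right)}{-194}\right)^{2} = \left(-359 + \frac{3 \left(4 - 8\right)}{4 + 64 \cdot 4} \left(- \frac{1}{194}\right)\right)^{2} = \left(-359 + 3 \frac{1}{4 + 256} \left(-4\right) \left(- \frac{1}{194}\right)\right)^{2} = \left(-359 + 3 \cdot \frac{1}{260} \left(-4\right) \left(- \frac{1}{194}\right)\right)^{2} = \left(-359 - - \frac{3}{12610}\right)^{2} = \left(-359 + \frac{3}{12610}\right)^{2} = \left(- \frac{4526987}{12610}\right)^{2} = \frac{20493611298169}{159012100}$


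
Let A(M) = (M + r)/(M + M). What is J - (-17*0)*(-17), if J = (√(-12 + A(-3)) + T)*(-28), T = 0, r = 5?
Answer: -28*I*√111/3 ≈ -98.333*I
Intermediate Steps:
A(M) = (5 + M)/(2*M) (A(M) = (M + 5)/(M + M) = (5 + M)/((2*M)) = (5 + M)*(1/(2*M)) = (5 + M)/(2*M))
J = -28*I*√111/3 (J = (√(-12 + (½)*(5 - 3)/(-3)) + 0)*(-28) = (√(-12 + (½)*(-⅓)*2) + 0)*(-28) = (√(-12 - ⅓) + 0)*(-28) = (√(-37/3) + 0)*(-28) = (I*√111/3 + 0)*(-28) = (I*√111/3)*(-28) = -28*I*√111/3 ≈ -98.333*I)
J - (-17*0)*(-17) = -28*I*√111/3 - (-17*0)*(-17) = -28*I*√111/3 - 0*(-17) = -28*I*√111/3 - 1*0 = -28*I*√111/3 + 0 = -28*I*√111/3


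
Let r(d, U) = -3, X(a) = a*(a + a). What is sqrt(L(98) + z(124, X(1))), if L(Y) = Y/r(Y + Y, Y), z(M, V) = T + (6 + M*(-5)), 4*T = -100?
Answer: I*sqrt(6045)/3 ≈ 25.917*I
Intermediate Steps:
T = -25 (T = (1/4)*(-100) = -25)
X(a) = 2*a**2 (X(a) = a*(2*a) = 2*a**2)
z(M, V) = -19 - 5*M (z(M, V) = -25 + (6 + M*(-5)) = -25 + (6 - 5*M) = -19 - 5*M)
L(Y) = -Y/3 (L(Y) = Y/(-3) = Y*(-1/3) = -Y/3)
sqrt(L(98) + z(124, X(1))) = sqrt(-1/3*98 + (-19 - 5*124)) = sqrt(-98/3 + (-19 - 620)) = sqrt(-98/3 - 639) = sqrt(-2015/3) = I*sqrt(6045)/3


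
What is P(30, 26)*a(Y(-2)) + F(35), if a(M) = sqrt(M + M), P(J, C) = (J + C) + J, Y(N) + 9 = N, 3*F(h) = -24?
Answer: -8 + 86*I*sqrt(22) ≈ -8.0 + 403.38*I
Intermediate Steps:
F(h) = -8 (F(h) = (1/3)*(-24) = -8)
Y(N) = -9 + N
P(J, C) = C + 2*J (P(J, C) = (C + J) + J = C + 2*J)
a(M) = sqrt(2)*sqrt(M) (a(M) = sqrt(2*M) = sqrt(2)*sqrt(M))
P(30, 26)*a(Y(-2)) + F(35) = (26 + 2*30)*(sqrt(2)*sqrt(-9 - 2)) - 8 = (26 + 60)*(sqrt(2)*sqrt(-11)) - 8 = 86*(sqrt(2)*(I*sqrt(11))) - 8 = 86*(I*sqrt(22)) - 8 = 86*I*sqrt(22) - 8 = -8 + 86*I*sqrt(22)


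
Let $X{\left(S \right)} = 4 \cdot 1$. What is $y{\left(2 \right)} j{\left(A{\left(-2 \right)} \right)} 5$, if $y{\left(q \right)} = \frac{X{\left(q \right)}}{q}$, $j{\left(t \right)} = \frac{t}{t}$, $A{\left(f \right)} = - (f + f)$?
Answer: $10$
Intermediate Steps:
$X{\left(S \right)} = 4$
$A{\left(f \right)} = - 2 f$
$j{\left(t \right)} = 1$
$y{\left(q \right)} = \frac{4}{q}$
$y{\left(2 \right)} j{\left(A{\left(-2 \right)} \right)} 5 = \frac{4}{2} \cdot 1 \cdot 5 = 4 \cdot \frac{1}{2} \cdot 1 \cdot 5 = 2 \cdot 1 \cdot 5 = 2 \cdot 5 = 10$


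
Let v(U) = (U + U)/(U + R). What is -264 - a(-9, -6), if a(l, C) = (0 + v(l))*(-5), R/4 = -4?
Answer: -1302/5 ≈ -260.40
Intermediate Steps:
R = -16 (R = 4*(-4) = -16)
v(U) = 2*U/(-16 + U) (v(U) = (U + U)/(U - 16) = (2*U)/(-16 + U) = 2*U/(-16 + U))
a(l, C) = -10*l/(-16 + l) (a(l, C) = (0 + 2*l/(-16 + l))*(-5) = (2*l/(-16 + l))*(-5) = -10*l/(-16 + l))
-264 - a(-9, -6) = -264 - (-10)*(-9)/(-16 - 9) = -264 - (-10)*(-9)/(-25) = -264 - (-10)*(-9)*(-1)/25 = -264 - 1*(-18/5) = -264 + 18/5 = -1302/5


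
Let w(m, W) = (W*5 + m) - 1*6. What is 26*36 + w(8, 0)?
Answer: 938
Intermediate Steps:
w(m, W) = -6 + m + 5*W (w(m, W) = (5*W + m) - 6 = (m + 5*W) - 6 = -6 + m + 5*W)
26*36 + w(8, 0) = 26*36 + (-6 + 8 + 5*0) = 936 + (-6 + 8 + 0) = 936 + 2 = 938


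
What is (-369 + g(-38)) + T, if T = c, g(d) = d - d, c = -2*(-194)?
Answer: 19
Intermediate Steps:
c = 388
g(d) = 0
T = 388
(-369 + g(-38)) + T = (-369 + 0) + 388 = -369 + 388 = 19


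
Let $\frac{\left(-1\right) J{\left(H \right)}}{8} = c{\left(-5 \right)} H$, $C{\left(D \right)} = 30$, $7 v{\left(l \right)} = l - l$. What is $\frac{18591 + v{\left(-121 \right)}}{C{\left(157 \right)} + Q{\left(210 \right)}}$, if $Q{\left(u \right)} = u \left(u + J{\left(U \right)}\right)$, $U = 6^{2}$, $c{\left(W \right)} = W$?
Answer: $\frac{6197}{115510} \approx 0.053649$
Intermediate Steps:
$U = 36$
$v{\left(l \right)} = 0$ ($v{\left(l \right)} = \frac{l - l}{7} = \frac{1}{7} \cdot 0 = 0$)
$J{\left(H \right)} = 40 H$ ($J{\left(H \right)} = - 8 \left(- 5 H\right) = 40 H$)
$Q{\left(u \right)} = u \left(1440 + u\right)$ ($Q{\left(u \right)} = u \left(u + 40 \cdot 36\right) = u \left(u + 1440\right) = u \left(1440 + u\right)$)
$\frac{18591 + v{\left(-121 \right)}}{C{\left(157 \right)} + Q{\left(210 \right)}} = \frac{18591 + 0}{30 + 210 \left(1440 + 210\right)} = \frac{18591}{30 + 210 \cdot 1650} = \frac{18591}{30 + 346500} = \frac{18591}{346530} = 18591 \cdot \frac{1}{346530} = \frac{6197}{115510}$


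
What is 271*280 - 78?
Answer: 75802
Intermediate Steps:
271*280 - 78 = 75880 - 78 = 75802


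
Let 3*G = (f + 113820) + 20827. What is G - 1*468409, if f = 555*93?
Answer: -1218965/3 ≈ -4.0632e+5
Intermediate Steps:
f = 51615
G = 186262/3 (G = ((51615 + 113820) + 20827)/3 = (165435 + 20827)/3 = (⅓)*186262 = 186262/3 ≈ 62087.)
G - 1*468409 = 186262/3 - 1*468409 = 186262/3 - 468409 = -1218965/3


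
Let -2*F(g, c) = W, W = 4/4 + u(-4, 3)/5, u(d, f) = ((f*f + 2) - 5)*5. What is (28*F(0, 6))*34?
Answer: -3332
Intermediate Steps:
u(d, f) = -15 + 5*f**2 (u(d, f) = ((f**2 + 2) - 5)*5 = ((2 + f**2) - 5)*5 = (-3 + f**2)*5 = -15 + 5*f**2)
W = 7 (W = 4/4 + (-15 + 5*3**2)/5 = 4*(1/4) + (-15 + 5*9)*(1/5) = 1 + (-15 + 45)*(1/5) = 1 + 30*(1/5) = 1 + 6 = 7)
F(g, c) = -7/2 (F(g, c) = -1/2*7 = -7/2)
(28*F(0, 6))*34 = (28*(-7/2))*34 = -98*34 = -3332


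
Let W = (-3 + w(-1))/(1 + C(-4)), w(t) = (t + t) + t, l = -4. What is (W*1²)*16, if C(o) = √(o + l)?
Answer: 96*I/(-I + 2*√2) ≈ -10.667 + 30.17*I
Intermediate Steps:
C(o) = √(-4 + o) (C(o) = √(o - 4) = √(-4 + o))
w(t) = 3*t (w(t) = 2*t + t = 3*t)
W = -6/(1 + 2*I*√2) (W = (-3 + 3*(-1))/(1 + √(-4 - 4)) = (-3 - 3)/(1 + √(-8)) = -6/(1 + 2*I*√2) ≈ -0.66667 + 1.8856*I)
(W*1²)*16 = ((6*I/(-I + 2*√2))*1²)*16 = ((6*I/(-I + 2*√2))*1)*16 = (6*I/(-I + 2*√2))*16 = 96*I/(-I + 2*√2)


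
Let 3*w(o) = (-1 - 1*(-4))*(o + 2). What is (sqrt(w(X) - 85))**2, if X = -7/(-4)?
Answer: -325/4 ≈ -81.250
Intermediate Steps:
X = 7/4 (X = -7*(-1/4) = 7/4 ≈ 1.7500)
w(o) = 2 + o (w(o) = ((-1 - 1*(-4))*(o + 2))/3 = ((-1 + 4)*(2 + o))/3 = (3*(2 + o))/3 = (6 + 3*o)/3 = 2 + o)
(sqrt(w(X) - 85))**2 = (sqrt((2 + 7/4) - 85))**2 = (sqrt(15/4 - 85))**2 = (sqrt(-325/4))**2 = (5*I*sqrt(13)/2)**2 = -325/4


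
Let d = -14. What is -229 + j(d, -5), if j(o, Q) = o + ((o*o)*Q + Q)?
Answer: -1228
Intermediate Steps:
j(o, Q) = Q + o + Q*o² (j(o, Q) = o + (o²*Q + Q) = o + (Q*o² + Q) = o + (Q + Q*o²) = Q + o + Q*o²)
-229 + j(d, -5) = -229 + (-5 - 14 - 5*(-14)²) = -229 + (-5 - 14 - 5*196) = -229 + (-5 - 14 - 980) = -229 - 999 = -1228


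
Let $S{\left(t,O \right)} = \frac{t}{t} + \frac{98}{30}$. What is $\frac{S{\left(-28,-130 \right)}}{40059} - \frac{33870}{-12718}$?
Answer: $\frac{10176394451}{3821027715} \approx 2.6633$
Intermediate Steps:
$S{\left(t,O \right)} = \frac{64}{15}$ ($S{\left(t,O \right)} = 1 + 98 \cdot \frac{1}{30} = 1 + \frac{49}{15} = \frac{64}{15}$)
$\frac{S{\left(-28,-130 \right)}}{40059} - \frac{33870}{-12718} = \frac{64}{15 \cdot 40059} - \frac{33870}{-12718} = \frac{64}{15} \cdot \frac{1}{40059} - - \frac{16935}{6359} = \frac{64}{600885} + \frac{16935}{6359} = \frac{10176394451}{3821027715}$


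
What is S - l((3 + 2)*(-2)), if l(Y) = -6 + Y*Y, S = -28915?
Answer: -29009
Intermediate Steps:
l(Y) = -6 + Y²
S - l((3 + 2)*(-2)) = -28915 - (-6 + ((3 + 2)*(-2))²) = -28915 - (-6 + (5*(-2))²) = -28915 - (-6 + (-10)²) = -28915 - (-6 + 100) = -28915 - 1*94 = -28915 - 94 = -29009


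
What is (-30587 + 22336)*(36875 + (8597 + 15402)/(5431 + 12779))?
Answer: -5540692946999/18210 ≈ -3.0427e+8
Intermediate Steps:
(-30587 + 22336)*(36875 + (8597 + 15402)/(5431 + 12779)) = -8251*(36875 + 23999/18210) = -8251*671517749/18210 = -5540692946999/18210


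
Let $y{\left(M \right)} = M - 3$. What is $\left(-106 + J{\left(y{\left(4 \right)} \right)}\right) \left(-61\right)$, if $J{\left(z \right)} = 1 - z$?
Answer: $6466$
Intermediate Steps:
$y{\left(M \right)} = -3 + M$ ($y{\left(M \right)} = M - 3 = -3 + M$)
$\left(-106 + J{\left(y{\left(4 \right)} \right)}\right) \left(-61\right) = \left(-106 + \left(1 - \left(-3 + 4\right)\right)\right) \left(-61\right) = \left(-106 + \left(1 - 1\right)\right) \left(-61\right) = \left(-106 + 0\right) \left(-61\right) = \left(-106\right) \left(-61\right) = 6466$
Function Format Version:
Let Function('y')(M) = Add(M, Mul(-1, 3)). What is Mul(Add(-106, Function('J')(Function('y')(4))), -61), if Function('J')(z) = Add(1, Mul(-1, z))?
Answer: 6466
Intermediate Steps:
Function('y')(M) = Add(-3, M) (Function('y')(M) = Add(M, -3) = Add(-3, M))
Mul(Add(-106, Function('J')(Function('y')(4))), -61) = Mul(Add(-106, Add(1, Mul(-1, Add(-3, 4)))), -61) = Mul(Add(-106, Add(1, Mul(-1, 1))), -61) = Mul(Add(-106, Add(1, -1)), -61) = Mul(Add(-106, 0), -61) = Mul(-106, -61) = 6466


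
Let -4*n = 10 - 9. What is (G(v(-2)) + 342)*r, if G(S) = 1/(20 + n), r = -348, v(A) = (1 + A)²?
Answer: -9403656/79 ≈ -1.1903e+5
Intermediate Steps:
n = -¼ (n = -(10 - 9)/4 = -¼*1 = -¼ ≈ -0.25000)
G(S) = 4/79 (G(S) = 1/(20 - ¼) = 1/(79/4) = 4/79)
(G(v(-2)) + 342)*r = (4/79 + 342)*(-348) = (27022/79)*(-348) = -9403656/79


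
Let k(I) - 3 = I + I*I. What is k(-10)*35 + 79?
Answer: 3334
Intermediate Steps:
k(I) = 3 + I + I² (k(I) = 3 + (I + I*I) = 3 + (I + I²) = 3 + I + I²)
k(-10)*35 + 79 = (3 - 10 + (-10)²)*35 + 79 = (3 - 10 + 100)*35 + 79 = 93*35 + 79 = 3255 + 79 = 3334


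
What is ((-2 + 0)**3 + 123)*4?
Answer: 460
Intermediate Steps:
((-2 + 0)**3 + 123)*4 = ((-2)**3 + 123)*4 = (-8 + 123)*4 = 115*4 = 460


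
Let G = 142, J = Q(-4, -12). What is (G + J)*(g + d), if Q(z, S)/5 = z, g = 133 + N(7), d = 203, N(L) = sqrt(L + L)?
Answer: 40992 + 122*sqrt(14) ≈ 41449.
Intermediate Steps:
N(L) = sqrt(2)*sqrt(L) (N(L) = sqrt(2*L) = sqrt(2)*sqrt(L))
g = 133 + sqrt(14) (g = 133 + sqrt(2)*sqrt(7) = 133 + sqrt(14) ≈ 136.74)
Q(z, S) = 5*z
J = -20 (J = 5*(-4) = -20)
(G + J)*(g + d) = (142 - 20)*((133 + sqrt(14)) + 203) = 122*(336 + sqrt(14)) = 40992 + 122*sqrt(14)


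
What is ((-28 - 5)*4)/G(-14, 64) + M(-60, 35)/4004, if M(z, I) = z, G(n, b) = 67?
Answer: -133137/67067 ≈ -1.9851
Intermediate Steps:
((-28 - 5)*4)/G(-14, 64) + M(-60, 35)/4004 = ((-28 - 5)*4)/67 - 60/4004 = -33*4*(1/67) - 60*1/4004 = -132*1/67 - 15/1001 = -132/67 - 15/1001 = -133137/67067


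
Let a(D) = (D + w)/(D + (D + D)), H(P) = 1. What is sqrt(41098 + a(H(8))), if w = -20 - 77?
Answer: sqrt(41066) ≈ 202.65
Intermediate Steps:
w = -97
a(D) = (-97 + D)/(3*D) (a(D) = (D - 97)/(D + (D + D)) = (-97 + D)/(D + 2*D) = (-97 + D)/((3*D)) = (-97 + D)*(1/(3*D)) = (-97 + D)/(3*D))
sqrt(41098 + a(H(8))) = sqrt(41098 + (1/3)*(-97 + 1)/1) = sqrt(41098 + (1/3)*1*(-96)) = sqrt(41098 - 32) = sqrt(41066)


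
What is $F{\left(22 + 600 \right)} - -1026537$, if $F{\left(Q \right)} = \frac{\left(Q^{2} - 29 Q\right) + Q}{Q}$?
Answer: $1027131$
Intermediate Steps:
$F{\left(Q \right)} = \frac{Q^{2} - 28 Q}{Q}$
$F{\left(22 + 600 \right)} - -1026537 = \left(-28 + \left(22 + 600\right)\right) - -1026537 = \left(-28 + 622\right) + 1026537 = 594 + 1026537 = 1027131$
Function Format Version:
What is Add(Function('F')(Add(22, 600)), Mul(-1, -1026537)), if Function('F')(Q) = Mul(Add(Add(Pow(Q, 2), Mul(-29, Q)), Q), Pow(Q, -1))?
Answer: 1027131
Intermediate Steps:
Function('F')(Q) = Mul(Pow(Q, -1), Add(Pow(Q, 2), Mul(-28, Q))) (Function('F')(Q) = Mul(Add(Pow(Q, 2), Mul(-28, Q)), Pow(Q, -1)) = Mul(Pow(Q, -1), Add(Pow(Q, 2), Mul(-28, Q))))
Add(Function('F')(Add(22, 600)), Mul(-1, -1026537)) = Add(Add(-28, Add(22, 600)), Mul(-1, -1026537)) = Add(Add(-28, 622), 1026537) = Add(594, 1026537) = 1027131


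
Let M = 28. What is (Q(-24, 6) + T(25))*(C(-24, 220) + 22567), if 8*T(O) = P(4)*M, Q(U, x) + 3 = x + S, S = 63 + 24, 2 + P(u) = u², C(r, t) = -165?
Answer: 3113878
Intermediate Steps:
P(u) = -2 + u²
S = 87
Q(U, x) = 84 + x (Q(U, x) = -3 + (x + 87) = -3 + (87 + x) = 84 + x)
T(O) = 49 (T(O) = ((-2 + 4²)*28)/8 = ((-2 + 16)*28)/8 = (14*28)/8 = (⅛)*392 = 49)
(Q(-24, 6) + T(25))*(C(-24, 220) + 22567) = ((84 + 6) + 49)*(-165 + 22567) = (90 + 49)*22402 = 139*22402 = 3113878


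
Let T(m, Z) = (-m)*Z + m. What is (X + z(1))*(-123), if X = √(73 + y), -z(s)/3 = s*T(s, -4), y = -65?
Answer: 1845 - 246*√2 ≈ 1497.1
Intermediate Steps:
T(m, Z) = m - Z*m (T(m, Z) = -Z*m + m = m - Z*m)
z(s) = -15*s² (z(s) = -3*s*s*(1 - 1*(-4)) = -3*s*s*(1 + 4) = -3*s*s*5 = -3*s*5*s = -15*s²)
X = 2*√2 (X = √(73 - 65) = √8 = 2*√2 ≈ 2.8284)
(X + z(1))*(-123) = (2*√2 - 15*1²)*(-123) = (2*√2 - 15*1)*(-123) = (2*√2 - 15)*(-123) = (-15 + 2*√2)*(-123) = 1845 - 246*√2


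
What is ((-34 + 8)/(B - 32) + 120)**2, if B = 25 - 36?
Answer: 26894596/1849 ≈ 14545.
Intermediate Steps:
B = -11
((-34 + 8)/(B - 32) + 120)**2 = ((-34 + 8)/(-11 - 32) + 120)**2 = (-26/(-43) + 120)**2 = (-26*(-1/43) + 120)**2 = (26/43 + 120)**2 = (5186/43)**2 = 26894596/1849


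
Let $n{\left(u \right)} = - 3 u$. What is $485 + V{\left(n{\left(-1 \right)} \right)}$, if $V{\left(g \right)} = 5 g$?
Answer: $500$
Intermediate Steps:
$485 + V{\left(n{\left(-1 \right)} \right)} = 485 + 5 \left(\left(-3\right) \left(-1\right)\right) = 485 + 5 \cdot 3 = 485 + 15 = 500$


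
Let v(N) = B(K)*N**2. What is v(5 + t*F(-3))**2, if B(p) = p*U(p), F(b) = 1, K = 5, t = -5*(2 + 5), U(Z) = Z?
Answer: 506250000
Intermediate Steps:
t = -35 (t = -5*7 = -35)
B(p) = p**2 (B(p) = p*p = p**2)
v(N) = 25*N**2 (v(N) = 5**2*N**2 = 25*N**2)
v(5 + t*F(-3))**2 = (25*(5 - 35*1)**2)**2 = (25*(5 - 35)**2)**2 = (25*(-30)**2)**2 = (25*900)**2 = 22500**2 = 506250000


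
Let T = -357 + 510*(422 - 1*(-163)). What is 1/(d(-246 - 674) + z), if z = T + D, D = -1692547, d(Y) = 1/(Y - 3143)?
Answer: -4063/5666072903 ≈ -7.1707e-7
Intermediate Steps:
d(Y) = 1/(-3143 + Y)
T = 297993 (T = -357 + 510*(422 + 163) = -357 + 510*585 = -357 + 298350 = 297993)
z = -1394554 (z = 297993 - 1692547 = -1394554)
1/(d(-246 - 674) + z) = 1/(1/(-3143 + (-246 - 674)) - 1394554) = 1/(1/(-3143 - 920) - 1394554) = 1/(1/(-4063) - 1394554) = 1/(-1/4063 - 1394554) = 1/(-5666072903/4063) = -4063/5666072903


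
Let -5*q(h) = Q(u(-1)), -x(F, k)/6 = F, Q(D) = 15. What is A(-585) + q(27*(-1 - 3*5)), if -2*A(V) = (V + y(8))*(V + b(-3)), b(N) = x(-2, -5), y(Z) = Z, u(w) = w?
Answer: -330627/2 ≈ -1.6531e+5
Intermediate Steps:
x(F, k) = -6*F
q(h) = -3 (q(h) = -⅕*15 = -3)
b(N) = 12 (b(N) = -6*(-2) = 12)
A(V) = -(8 + V)*(12 + V)/2 (A(V) = -(V + 8)*(V + 12)/2 = -(8 + V)*(12 + V)/2)
A(-585) + q(27*(-1 - 3*5)) = (-48 - 10*(-585) - ½*(-585)²) - 3 = (-48 + 5850 - ½*342225) - 3 = (-48 + 5850 - 342225/2) - 3 = -330621/2 - 3 = -330627/2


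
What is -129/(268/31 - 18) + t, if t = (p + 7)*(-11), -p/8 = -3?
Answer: -94891/290 ≈ -327.21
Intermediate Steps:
p = 24 (p = -8*(-3) = 24)
t = -341 (t = (24 + 7)*(-11) = 31*(-11) = -341)
-129/(268/31 - 18) + t = -129/(268/31 - 18) - 341 = -129/(-290/31) - 341 = -129*(-31/290) - 341 = 3999/290 - 341 = -94891/290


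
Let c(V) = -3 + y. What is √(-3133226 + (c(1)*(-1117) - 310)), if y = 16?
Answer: 11*I*√26017 ≈ 1774.3*I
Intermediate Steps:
c(V) = 13 (c(V) = -3 + 16 = 13)
√(-3133226 + (c(1)*(-1117) - 310)) = √(-3133226 + (13*(-1117) - 310)) = √(-3133226 + (-14521 - 310)) = √(-3133226 - 14831) = √(-3148057) = 11*I*√26017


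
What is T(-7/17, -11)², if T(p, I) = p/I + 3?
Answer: 322624/34969 ≈ 9.2260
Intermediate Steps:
T(p, I) = 3 + p/I (T(p, I) = p/I + 3 = 3 + p/I)
T(-7/17, -11)² = (3 - 7/17/(-11))² = (3 - 7*1/17*(-1/11))² = (3 - 7/17*(-1/11))² = (3 + 7/187)² = (568/187)² = 322624/34969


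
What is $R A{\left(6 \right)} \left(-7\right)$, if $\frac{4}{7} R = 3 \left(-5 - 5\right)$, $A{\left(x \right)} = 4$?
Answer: $1470$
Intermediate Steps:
$R = - \frac{105}{2}$ ($R = \frac{7 \cdot 3 \left(-5 - 5\right)}{4} = \frac{7 \cdot 3 \left(-10\right)}{4} = \frac{7}{4} \left(-30\right) = - \frac{105}{2} \approx -52.5$)
$R A{\left(6 \right)} \left(-7\right) = \left(- \frac{105}{2}\right) 4 \left(-7\right) = \left(-210\right) \left(-7\right) = 1470$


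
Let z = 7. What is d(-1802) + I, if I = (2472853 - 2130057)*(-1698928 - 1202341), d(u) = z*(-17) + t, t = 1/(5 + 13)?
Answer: -17901781348373/18 ≈ -9.9454e+11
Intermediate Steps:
t = 1/18 ≈ 0.055556
d(u) = -2141/18 (d(u) = 7*(-17) + 1/18 = -119 + 1/18 = -2141/18)
I = -994543408124 (I = 342796*(-2901269) = -994543408124)
d(-1802) + I = -2141/18 - 994543408124 = -17901781348373/18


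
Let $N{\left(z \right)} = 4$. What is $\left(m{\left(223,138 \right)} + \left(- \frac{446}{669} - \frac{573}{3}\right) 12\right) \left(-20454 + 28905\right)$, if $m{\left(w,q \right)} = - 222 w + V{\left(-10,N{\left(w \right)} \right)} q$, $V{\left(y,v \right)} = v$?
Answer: $-433147554$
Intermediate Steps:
$m{\left(w,q \right)} = - 222 w + 4 q$
$\left(m{\left(223,138 \right)} + \left(- \frac{446}{669} - \frac{573}{3}\right) 12\right) \left(-20454 + 28905\right) = \left(\left(\left(-222\right) 223 + 4 \cdot 138\right) + \left(- \frac{446}{669} - \frac{573}{3}\right) 12\right) \left(-20454 + 28905\right) = \left(\left(-49506 + 552\right) + \left(\left(-446\right) \frac{1}{669} - 191\right) 12\right) 8451 = \left(-48954 + \left(- \frac{2}{3} - 191\right) 12\right) 8451 = \left(-48954 - 2300\right) 8451 = \left(-51254\right) 8451 = -433147554$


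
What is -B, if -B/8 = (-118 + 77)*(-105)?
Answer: 34440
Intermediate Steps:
B = -34440 (B = -8*(-118 + 77)*(-105) = -(-328)*(-105) = -8*4305 = -34440)
-B = -1*(-34440) = 34440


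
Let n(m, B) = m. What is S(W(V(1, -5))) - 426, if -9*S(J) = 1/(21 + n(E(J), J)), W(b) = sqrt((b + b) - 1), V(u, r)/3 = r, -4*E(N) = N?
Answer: -9057298/21261 - 4*I*sqrt(31)/63783 ≈ -426.01 - 0.00034917*I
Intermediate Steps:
E(N) = -N/4
V(u, r) = 3*r
W(b) = sqrt(-1 + 2*b) (W(b) = sqrt(2*b - 1) = sqrt(-1 + 2*b))
S(J) = -1/(9*(21 - J/4))
S(W(V(1, -5))) - 426 = 4/(9*(-84 + sqrt(-1 + 2*(3*(-5))))) - 426 = 4/(9*(-84 + sqrt(-1 + 2*(-15)))) - 426 = 4/(9*(-84 + sqrt(-1 - 30))) - 426 = 4/(9*(-84 + sqrt(-31))) - 426 = 4/(9*(-84 + I*sqrt(31))) - 426 = -426 + 4/(9*(-84 + I*sqrt(31)))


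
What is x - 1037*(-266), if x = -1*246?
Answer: 275596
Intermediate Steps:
x = -246
x - 1037*(-266) = -246 - 1037*(-266) = -246 + 275842 = 275596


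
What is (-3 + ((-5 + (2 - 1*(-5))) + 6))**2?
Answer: 25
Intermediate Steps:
(-3 + ((-5 + (2 - 1*(-5))) + 6))**2 = (-3 + ((-5 + (2 + 5)) + 6))**2 = (-3 + ((-5 + 7) + 6))**2 = (-3 + (2 + 6))**2 = (-3 + 8)**2 = 5**2 = 25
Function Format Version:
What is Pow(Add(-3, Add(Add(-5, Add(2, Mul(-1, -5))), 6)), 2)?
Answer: 25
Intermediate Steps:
Pow(Add(-3, Add(Add(-5, Add(2, Mul(-1, -5))), 6)), 2) = Pow(Add(-3, Add(Add(-5, Add(2, 5)), 6)), 2) = Pow(Add(-3, Add(Add(-5, 7), 6)), 2) = Pow(Add(-3, Add(2, 6)), 2) = Pow(Add(-3, 8), 2) = Pow(5, 2) = 25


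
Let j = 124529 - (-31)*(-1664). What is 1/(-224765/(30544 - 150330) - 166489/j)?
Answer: -8737789770/3547568429 ≈ -2.4630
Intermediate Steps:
j = 72945 (j = 124529 - 1*51584 = 124529 - 51584 = 72945)
1/(-224765/(30544 - 150330) - 166489/j) = 1/(-224765/(30544 - 150330) - 166489/72945) = 1/(-224765/(-119786) - 166489*1/72945) = 1/(-224765*(-1/119786) - 166489/72945) = 1/(224765/119786 - 166489/72945) = 1/(-3547568429/8737789770) = -8737789770/3547568429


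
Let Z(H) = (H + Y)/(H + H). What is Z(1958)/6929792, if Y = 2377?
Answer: 4335/27137065472 ≈ 1.5974e-7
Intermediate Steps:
Z(H) = (2377 + H)/(2*H) (Z(H) = (H + 2377)/(H + H) = (2377 + H)/((2*H)) = (2377 + H)*(1/(2*H)) = (2377 + H)/(2*H))
Z(1958)/6929792 = ((½)*(2377 + 1958)/1958)/6929792 = ((½)*(1/1958)*4335)*(1/6929792) = (4335/3916)*(1/6929792) = 4335/27137065472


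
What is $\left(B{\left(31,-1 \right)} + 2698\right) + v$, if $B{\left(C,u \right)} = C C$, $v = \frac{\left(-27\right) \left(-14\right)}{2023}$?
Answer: $\frac{1057505}{289} \approx 3659.2$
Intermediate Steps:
$v = \frac{54}{289}$ ($v = 378 \cdot \frac{1}{2023} = \frac{54}{289} \approx 0.18685$)
$B{\left(C,u \right)} = C^{2}$
$\left(B{\left(31,-1 \right)} + 2698\right) + v = \left(31^{2} + 2698\right) + \frac{54}{289} = \left(961 + 2698\right) + \frac{54}{289} = 3659 + \frac{54}{289} = \frac{1057505}{289}$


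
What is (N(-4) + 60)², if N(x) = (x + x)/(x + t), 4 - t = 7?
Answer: 183184/49 ≈ 3738.4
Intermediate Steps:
t = -3 (t = 4 - 1*7 = 4 - 7 = -3)
N(x) = 2*x/(-3 + x) (N(x) = (x + x)/(x - 3) = (2*x)/(-3 + x) = 2*x/(-3 + x))
(N(-4) + 60)² = (2*(-4)/(-3 - 4) + 60)² = (2*(-4)/(-7) + 60)² = (2*(-4)*(-⅐) + 60)² = (8/7 + 60)² = (428/7)² = 183184/49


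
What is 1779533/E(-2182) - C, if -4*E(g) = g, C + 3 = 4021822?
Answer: -4384245463/1091 ≈ -4.0186e+6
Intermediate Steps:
C = 4021819 (C = -3 + 4021822 = 4021819)
E(g) = -g/4
1779533/E(-2182) - C = 1779533/((-1/4*(-2182))) - 1*4021819 = 1779533/(1091/2) - 4021819 = 1779533*(2/1091) - 4021819 = 3559066/1091 - 4021819 = -4384245463/1091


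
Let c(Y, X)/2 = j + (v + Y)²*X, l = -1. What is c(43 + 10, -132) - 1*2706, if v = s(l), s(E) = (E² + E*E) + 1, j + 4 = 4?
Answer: -830610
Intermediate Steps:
j = 0 (j = -4 + 4 = 0)
s(E) = 1 + 2*E² (s(E) = (E² + E²) + 1 = 2*E² + 1 = 1 + 2*E²)
v = 3 (v = 1 + 2*(-1)² = 1 + 2*1 = 1 + 2 = 3)
c(Y, X) = 2*X*(3 + Y)² (c(Y, X) = 2*(0 + (3 + Y)²*X) = 2*(0 + X*(3 + Y)²) = 2*(X*(3 + Y)²) = 2*X*(3 + Y)²)
c(43 + 10, -132) - 1*2706 = 2*(-132)*(3 + (43 + 10))² - 1*2706 = 2*(-132)*(3 + 53)² - 2706 = 2*(-132)*56² - 2706 = 2*(-132)*3136 - 2706 = -827904 - 2706 = -830610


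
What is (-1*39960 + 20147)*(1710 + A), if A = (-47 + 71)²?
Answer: -45292518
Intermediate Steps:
A = 576 (A = 24² = 576)
(-1*39960 + 20147)*(1710 + A) = (-1*39960 + 20147)*(1710 + 576) = (-39960 + 20147)*2286 = -19813*2286 = -45292518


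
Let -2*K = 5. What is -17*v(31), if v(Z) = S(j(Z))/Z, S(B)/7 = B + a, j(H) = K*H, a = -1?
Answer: 18683/62 ≈ 301.34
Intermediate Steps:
K = -5/2 (K = -½*5 = -5/2 ≈ -2.5000)
j(H) = -5*H/2
S(B) = -7 + 7*B (S(B) = 7*(B - 1) = 7*(-1 + B) = -7 + 7*B)
v(Z) = (-7 - 35*Z/2)/Z (v(Z) = (-7 + 7*(-5*Z/2))/Z = (-7 - 35*Z/2)/Z)
-17*v(31) = -17*(-35/2 - 7/31) = -17*(-1099/62) = 18683/62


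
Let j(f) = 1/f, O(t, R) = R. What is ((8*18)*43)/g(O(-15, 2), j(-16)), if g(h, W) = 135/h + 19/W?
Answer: -288/11 ≈ -26.182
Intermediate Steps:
g(h, W) = 19/W + 135/h
((8*18)*43)/g(O(-15, 2), j(-16)) = ((8*18)*43)/(19/(1/(-16)) + 135/2) = (144*43)/(19/(-1/16) + 135*(½)) = 6192/(19*(-16) + 135/2) = 6192/(-304 + 135/2) = 6192/(-473/2) = 6192*(-2/473) = -288/11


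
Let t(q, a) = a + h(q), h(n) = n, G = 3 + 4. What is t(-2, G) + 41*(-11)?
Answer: -446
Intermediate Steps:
G = 7
t(q, a) = a + q
t(-2, G) + 41*(-11) = (7 - 2) + 41*(-11) = 5 - 451 = -446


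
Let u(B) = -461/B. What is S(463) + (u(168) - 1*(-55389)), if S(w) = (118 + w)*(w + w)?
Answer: 99689899/168 ≈ 5.9339e+5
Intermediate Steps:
S(w) = 2*w*(118 + w) (S(w) = (118 + w)*(2*w) = 2*w*(118 + w))
S(463) + (u(168) - 1*(-55389)) = 2*463*(118 + 463) + (-461/168 - 1*(-55389)) = 2*463*581 + (-461*1/168 + 55389) = 538006 + (-461/168 + 55389) = 538006 + 9304891/168 = 99689899/168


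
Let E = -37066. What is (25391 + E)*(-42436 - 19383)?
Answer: 721736825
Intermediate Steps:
(25391 + E)*(-42436 - 19383) = (25391 - 37066)*(-42436 - 19383) = -11675*(-61819) = 721736825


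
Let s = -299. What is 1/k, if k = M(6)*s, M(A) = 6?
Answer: -1/1794 ≈ -0.00055741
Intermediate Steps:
k = -1794 (k = 6*(-299) = -1794)
1/k = 1/(-1794) = -1/1794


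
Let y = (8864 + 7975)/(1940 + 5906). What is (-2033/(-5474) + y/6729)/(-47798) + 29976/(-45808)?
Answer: -154050434265003989/235410275932491163 ≈ -0.65439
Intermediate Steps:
y = 16839/7846 ≈ 2.1462
(-2033/(-5474) + y/6729)/(-47798) + 29976/(-45808) = (-2033/(-5474) + (16839/7846)/6729)/(-47798) + 29976/(-45808) = (-2033*(-1/5474) + (16839/7846)*(1/6729))*(-1/47798) + 29976*(-1/45808) = (2033/5474 + 5613/17598578)*(-1/47798) - 3747/5726 = (8952158659/24083653993)*(-1/47798) - 3747/5726 = -8952158659/1151150493557414 - 3747/5726 = -154050434265003989/235410275932491163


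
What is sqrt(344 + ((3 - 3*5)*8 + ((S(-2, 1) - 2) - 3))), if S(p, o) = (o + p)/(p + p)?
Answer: sqrt(973)/2 ≈ 15.596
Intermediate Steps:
S(p, o) = (o + p)/(2*p) (S(p, o) = (o + p)/((2*p)) = (o + p)*(1/(2*p)) = (o + p)/(2*p))
sqrt(344 + ((3 - 3*5)*8 + ((S(-2, 1) - 2) - 3))) = sqrt(344 + ((3 - 3*5)*8 + (((1/2)*(1 - 2)/(-2) - 2) - 3))) = sqrt(344 + ((3 - 15)*8 + (((1/2)*(-1/2)*(-1) - 2) - 3))) = sqrt(344 + (-12*8 + ((1/4 - 2) - 3))) = sqrt(344 + (-96 + (-7/4 - 3))) = sqrt(344 + (-96 - 19/4)) = sqrt(344 - 403/4) = sqrt(973/4) = sqrt(973)/2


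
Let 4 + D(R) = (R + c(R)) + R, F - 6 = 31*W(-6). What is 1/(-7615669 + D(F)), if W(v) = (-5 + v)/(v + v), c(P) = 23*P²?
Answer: -144/1092723913 ≈ -1.3178e-7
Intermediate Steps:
W(v) = (-5 + v)/(2*v) (W(v) = (-5 + v)/((2*v)) = (-5 + v)*(1/(2*v)) = (-5 + v)/(2*v))
F = 413/12 (F = 6 + 31*((½)*(-5 - 6)/(-6)) = 6 + 31*((½)*(-⅙)*(-11)) = 6 + 31*(11/12) = 6 + 341/12 = 413/12 ≈ 34.417)
D(R) = -4 + 2*R + 23*R² (D(R) = -4 + ((R + 23*R²) + R) = -4 + (2*R + 23*R²) = -4 + 2*R + 23*R²)
1/(-7615669 + D(F)) = 1/(-7615669 + (-4 + 2*(413/12) + 23*(413/12)²)) = 1/(-7615669 + (-4 + 413/6 + 23*(170569/144))) = 1/(-7615669 + (-4 + 413/6 + 3923087/144)) = 1/(-7615669 + 3932423/144) = 1/(-1092723913/144) = -144/1092723913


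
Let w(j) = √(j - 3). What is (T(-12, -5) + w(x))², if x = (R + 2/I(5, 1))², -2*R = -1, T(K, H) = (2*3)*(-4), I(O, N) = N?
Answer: (48 - √13)²/4 ≈ 492.72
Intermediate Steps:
T(K, H) = -24 (T(K, H) = 6*(-4) = -24)
R = ½ (R = -½*(-1) = ½ ≈ 0.50000)
x = 25/4 (x = (½ + 2/1)² = (½ + 2*1)² = (½ + 2)² = (5/2)² = 25/4 ≈ 6.2500)
w(j) = √(-3 + j)
(T(-12, -5) + w(x))² = (-24 + √(-3 + 25/4))² = (-24 + √(13/4))² = (-24 + √13/2)²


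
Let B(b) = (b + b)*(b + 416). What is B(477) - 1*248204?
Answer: 603718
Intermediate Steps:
B(b) = 2*b*(416 + b) (B(b) = (2*b)*(416 + b) = 2*b*(416 + b))
B(477) - 1*248204 = 2*477*(416 + 477) - 1*248204 = 2*477*893 - 248204 = 851922 - 248204 = 603718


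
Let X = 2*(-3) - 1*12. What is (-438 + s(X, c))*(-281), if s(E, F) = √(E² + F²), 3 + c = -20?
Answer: 123078 - 281*√853 ≈ 1.1487e+5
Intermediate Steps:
X = -18 (X = -6 - 12 = -18)
c = -23 (c = -3 - 20 = -23)
(-438 + s(X, c))*(-281) = (-438 + √((-18)² + (-23)²))*(-281) = (-438 + √(324 + 529))*(-281) = (-438 + √853)*(-281) = 123078 - 281*√853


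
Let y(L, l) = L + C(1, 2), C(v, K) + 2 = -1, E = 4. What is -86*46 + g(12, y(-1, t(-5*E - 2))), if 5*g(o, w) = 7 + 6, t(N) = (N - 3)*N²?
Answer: -19767/5 ≈ -3953.4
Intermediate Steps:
C(v, K) = -3 (C(v, K) = -2 - 1 = -3)
t(N) = N²*(-3 + N) (t(N) = (-3 + N)*N² = N²*(-3 + N))
y(L, l) = -3 + L (y(L, l) = L - 3 = -3 + L)
g(o, w) = 13/5 (g(o, w) = (7 + 6)/5 = (⅕)*13 = 13/5)
-86*46 + g(12, y(-1, t(-5*E - 2))) = -86*46 + 13/5 = -3956 + 13/5 = -19767/5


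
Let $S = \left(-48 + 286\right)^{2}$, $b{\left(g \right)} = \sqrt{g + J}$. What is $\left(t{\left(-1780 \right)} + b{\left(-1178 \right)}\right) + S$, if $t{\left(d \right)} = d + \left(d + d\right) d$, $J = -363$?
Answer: $6391664 + i \sqrt{1541} \approx 6.3917 \cdot 10^{6} + 39.256 i$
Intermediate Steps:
$b{\left(g \right)} = \sqrt{-363 + g}$ ($b{\left(g \right)} = \sqrt{g - 363} = \sqrt{-363 + g}$)
$S = 56644$ ($S = 238^{2} = 56644$)
$t{\left(d \right)} = d + 2 d^{2}$ ($t{\left(d \right)} = d + 2 d d = d + 2 d^{2}$)
$\left(t{\left(-1780 \right)} + b{\left(-1178 \right)}\right) + S = \left(- 1780 \left(1 + 2 \left(-1780\right)\right) + \sqrt{-363 - 1178}\right) + 56644 = \left(- 1780 \left(1 - 3560\right) + \sqrt{-1541}\right) + 56644 = \left(\left(-1780\right) \left(-3559\right) + i \sqrt{1541}\right) + 56644 = \left(6335020 + i \sqrt{1541}\right) + 56644 = 6391664 + i \sqrt{1541}$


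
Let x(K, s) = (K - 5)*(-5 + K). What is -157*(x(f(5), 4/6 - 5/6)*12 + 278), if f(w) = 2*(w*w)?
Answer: -3858746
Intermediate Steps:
f(w) = 2*w**2
x(K, s) = (-5 + K)**2 (x(K, s) = (-5 + K)*(-5 + K) = (-5 + K)**2)
-157*(x(f(5), 4/6 - 5/6)*12 + 278) = -157*((-5 + 2*5**2)**2*12 + 278) = -157*((-5 + 2*25)**2*12 + 278) = -157*((-5 + 50)**2*12 + 278) = -157*(45**2*12 + 278) = -157*(2025*12 + 278) = -157*(24300 + 278) = -157*24578 = -3858746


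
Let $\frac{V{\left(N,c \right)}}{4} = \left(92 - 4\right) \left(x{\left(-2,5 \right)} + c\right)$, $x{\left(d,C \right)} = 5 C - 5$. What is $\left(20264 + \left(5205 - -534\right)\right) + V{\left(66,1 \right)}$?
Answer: $33395$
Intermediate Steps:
$x{\left(d,C \right)} = -5 + 5 C$
$V{\left(N,c \right)} = 7040 + 352 c$ ($V{\left(N,c \right)} = 4 \left(92 - 4\right) \left(\left(-5 + 5 \cdot 5\right) + c\right) = 4 \cdot 88 \left(\left(-5 + 25\right) + c\right) = 4 \cdot 88 \left(20 + c\right) = 4 \left(1760 + 88 c\right) = 7040 + 352 c$)
$\left(20264 + \left(5205 - -534\right)\right) + V{\left(66,1 \right)} = \left(20264 + \left(5205 - -534\right)\right) + \left(7040 + 352 \cdot 1\right) = \left(20264 + \left(5205 + 534\right)\right) + \left(7040 + 352\right) = \left(20264 + 5739\right) + 7392 = 26003 + 7392 = 33395$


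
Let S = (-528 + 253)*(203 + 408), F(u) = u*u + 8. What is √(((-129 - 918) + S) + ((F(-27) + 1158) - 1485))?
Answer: 13*I*√998 ≈ 410.68*I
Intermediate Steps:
F(u) = 8 + u² (F(u) = u² + 8 = 8 + u²)
S = -168025 (S = -275*611 = -168025)
√(((-129 - 918) + S) + ((F(-27) + 1158) - 1485)) = √(((-129 - 918) - 168025) + (((8 + (-27)²) + 1158) - 1485)) = √((-1047 - 168025) + (((8 + 729) + 1158) - 1485)) = √(-169072 + ((737 + 1158) - 1485)) = √(-169072 + (1895 - 1485)) = √(-169072 + 410) = √(-168662) = 13*I*√998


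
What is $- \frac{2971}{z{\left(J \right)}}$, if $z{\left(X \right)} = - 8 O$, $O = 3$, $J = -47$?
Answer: $\frac{2971}{24} \approx 123.79$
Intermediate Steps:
$z{\left(X \right)} = -24$ ($z{\left(X \right)} = \left(-8\right) 3 = -24$)
$- \frac{2971}{z{\left(J \right)}} = - \frac{2971}{-24} = \left(-2971\right) \left(- \frac{1}{24}\right) = \frac{2971}{24}$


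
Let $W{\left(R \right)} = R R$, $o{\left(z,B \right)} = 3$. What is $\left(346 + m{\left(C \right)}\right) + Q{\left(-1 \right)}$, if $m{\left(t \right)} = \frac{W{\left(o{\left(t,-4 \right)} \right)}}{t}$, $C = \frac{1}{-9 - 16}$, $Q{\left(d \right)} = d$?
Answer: $120$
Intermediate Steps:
$W{\left(R \right)} = R^{2}$
$C = - \frac{1}{25}$ ($C = \frac{1}{-25} = - \frac{1}{25} \approx -0.04$)
$m{\left(t \right)} = \frac{9}{t}$ ($m{\left(t \right)} = \frac{3^{2}}{t} = \frac{9}{t}$)
$\left(346 + m{\left(C \right)}\right) + Q{\left(-1 \right)} = \left(346 + \frac{9}{- \frac{1}{25}}\right) - 1 = \left(346 + 9 \left(-25\right)\right) - 1 = \left(346 - 225\right) - 1 = 121 - 1 = 120$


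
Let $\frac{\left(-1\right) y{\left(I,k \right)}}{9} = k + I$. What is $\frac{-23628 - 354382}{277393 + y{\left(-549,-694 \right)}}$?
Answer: $- \frac{37801}{28858} \approx -1.3099$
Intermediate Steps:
$y{\left(I,k \right)} = - 9 I - 9 k$ ($y{\left(I,k \right)} = - 9 \left(k + I\right) = - 9 \left(I + k\right) = - 9 I - 9 k$)
$\frac{-23628 - 354382}{277393 + y{\left(-549,-694 \right)}} = \frac{-23628 - 354382}{277393 - -11187} = - \frac{378010}{277393 + \left(4941 + 6246\right)} = - \frac{378010}{277393 + 11187} = - \frac{378010}{288580} = \left(-378010\right) \frac{1}{288580} = - \frac{37801}{28858}$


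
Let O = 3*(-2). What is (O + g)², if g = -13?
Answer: 361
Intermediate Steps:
O = -6
(O + g)² = (-6 - 13)² = (-19)² = 361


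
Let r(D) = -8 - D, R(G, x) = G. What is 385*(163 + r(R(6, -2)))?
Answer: 57365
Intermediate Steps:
385*(163 + r(R(6, -2))) = 385*(163 + (-8 - 1*6)) = 385*(163 + (-8 - 6)) = 385*(163 - 14) = 385*149 = 57365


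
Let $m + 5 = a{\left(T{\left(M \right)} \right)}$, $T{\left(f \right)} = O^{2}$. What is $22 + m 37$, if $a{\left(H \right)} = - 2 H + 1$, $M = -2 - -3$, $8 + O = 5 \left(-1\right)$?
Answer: $-12632$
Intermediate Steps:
$O = -13$ ($O = -8 + 5 \left(-1\right) = -8 - 5 = -13$)
$M = 1$ ($M = -2 + 3 = 1$)
$T{\left(f \right)} = 169$ ($T{\left(f \right)} = \left(-13\right)^{2} = 169$)
$a{\left(H \right)} = 1 - 2 H$
$m = -342$ ($m = -5 + \left(1 - 338\right) = -5 - 337 = -342$)
$22 + m 37 = 22 - 12654 = -12632$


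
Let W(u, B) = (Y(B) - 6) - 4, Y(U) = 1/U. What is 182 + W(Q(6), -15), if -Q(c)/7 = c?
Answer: 2579/15 ≈ 171.93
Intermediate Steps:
Q(c) = -7*c
W(u, B) = -10 + 1/B (W(u, B) = (1/B - 6) - 4 = (-6 + 1/B) - 4 = -10 + 1/B)
182 + W(Q(6), -15) = 182 + (-10 + 1/(-15)) = 182 + (-10 - 1/15) = 182 - 151/15 = 2579/15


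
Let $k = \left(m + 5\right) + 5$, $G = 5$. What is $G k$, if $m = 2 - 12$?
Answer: $0$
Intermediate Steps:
$m = -10$ ($m = 2 - 12 = -10$)
$k = 0$ ($k = \left(-10 + 5\right) + 5 = -5 + 5 = 0$)
$G k = 5 \cdot 0 = 0$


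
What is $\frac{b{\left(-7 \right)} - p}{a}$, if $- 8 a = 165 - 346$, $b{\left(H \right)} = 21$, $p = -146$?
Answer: $\frac{1336}{181} \approx 7.3812$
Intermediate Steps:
$a = \frac{181}{8}$ ($a = - \frac{165 - 346}{8} = \left(- \frac{1}{8}\right) \left(-181\right) = \frac{181}{8} \approx 22.625$)
$\frac{b{\left(-7 \right)} - p}{a} = \frac{21 - -146}{\frac{181}{8}} = \left(21 + 146\right) \frac{8}{181} = 167 \cdot \frac{8}{181} = \frac{1336}{181}$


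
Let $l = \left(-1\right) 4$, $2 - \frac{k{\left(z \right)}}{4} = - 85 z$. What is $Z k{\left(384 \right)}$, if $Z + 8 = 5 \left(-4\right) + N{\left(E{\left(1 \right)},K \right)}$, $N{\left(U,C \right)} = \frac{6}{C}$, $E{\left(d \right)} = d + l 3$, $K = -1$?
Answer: $-4439312$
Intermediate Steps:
$k{\left(z \right)} = 8 + 340 z$ ($k{\left(z \right)} = 8 - 4 \left(- 85 z\right) = 8 + 340 z$)
$l = -4$
$E{\left(d \right)} = -12 + d$ ($E{\left(d \right)} = d - 12 = -12 + d$)
$Z = -34$ ($Z = -8 + \left(5 \left(-4\right) + \frac{6}{-1}\right) = -8 + \left(-20 + 6 \left(-1\right)\right) = -8 - 26 = -34$)
$Z k{\left(384 \right)} = - 34 \left(8 + 340 \cdot 384\right) = - 34 \left(8 + 130560\right) = \left(-34\right) 130568 = -4439312$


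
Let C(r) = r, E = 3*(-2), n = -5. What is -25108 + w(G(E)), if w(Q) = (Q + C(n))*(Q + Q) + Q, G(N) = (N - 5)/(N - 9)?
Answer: -5650543/225 ≈ -25114.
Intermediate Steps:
E = -6
G(N) = (-5 + N)/(-9 + N)
w(Q) = Q + 2*Q*(-5 + Q) (w(Q) = (Q - 5)*(Q + Q) + Q = (-5 + Q)*(2*Q) + Q = 2*Q*(-5 + Q) + Q = Q + 2*Q*(-5 + Q))
-25108 + w(G(E)) = -25108 + ((-5 - 6)/(-9 - 6))*(-9 + 2*((-5 - 6)/(-9 - 6))) = -25108 + (-11/(-15))*(-9 + 2*(-11/(-15))) = -25108 + (-1/15*(-11))*(-9 + 2*(-1/15*(-11))) = -25108 + 11*(-9 + 2*(11/15))/15 = -25108 + 11*(-9 + 22/15)/15 = -25108 + (11/15)*(-113/15) = -25108 - 1243/225 = -5650543/225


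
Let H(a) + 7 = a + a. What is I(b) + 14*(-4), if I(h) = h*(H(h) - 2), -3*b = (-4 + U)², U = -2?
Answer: 340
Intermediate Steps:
H(a) = -7 + 2*a (H(a) = -7 + (a + a) = -7 + 2*a)
b = -12 (b = -(-4 - 2)²/3 = -⅓*(-6)² = -⅓*36 = -12)
I(h) = h*(-9 + 2*h) (I(h) = h*((-7 + 2*h) - 2) = h*(-9 + 2*h))
I(b) + 14*(-4) = -12*(-9 + 2*(-12)) + 14*(-4) = -12*(-9 - 24) - 56 = -12*(-33) - 56 = 396 - 56 = 340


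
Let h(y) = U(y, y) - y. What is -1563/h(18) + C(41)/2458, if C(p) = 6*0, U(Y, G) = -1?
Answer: 1563/19 ≈ 82.263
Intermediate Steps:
h(y) = -1 - y
C(p) = 0
-1563/h(18) + C(41)/2458 = -1563/(-1 - 1*18) + 0/2458 = -1563/(-1 - 18) + 0*(1/2458) = -1563/(-19) + 0 = -1563*(-1/19) + 0 = 1563/19 + 0 = 1563/19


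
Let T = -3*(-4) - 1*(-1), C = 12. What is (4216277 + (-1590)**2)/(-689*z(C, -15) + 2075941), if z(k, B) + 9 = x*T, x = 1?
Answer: 6744377/2073185 ≈ 3.2531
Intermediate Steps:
T = 13 (T = 12 + 1 = 13)
z(k, B) = 4 (z(k, B) = -9 + 1*13 = -9 + 13 = 4)
(4216277 + (-1590)**2)/(-689*z(C, -15) + 2075941) = (4216277 + (-1590)**2)/(-689*4 + 2075941) = (4216277 + 2528100)/(-2756 + 2075941) = 6744377/2073185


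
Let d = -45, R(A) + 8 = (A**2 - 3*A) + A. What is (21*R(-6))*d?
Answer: -37800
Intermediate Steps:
R(A) = -8 + A**2 - 2*A (R(A) = -8 + ((A**2 - 3*A) + A) = -8 + (A**2 - 2*A) = -8 + A**2 - 2*A)
(21*R(-6))*d = (21*(-8 + (-6)**2 - 2*(-6)))*(-45) = (21*(-8 + 36 + 12))*(-45) = (21*40)*(-45) = 840*(-45) = -37800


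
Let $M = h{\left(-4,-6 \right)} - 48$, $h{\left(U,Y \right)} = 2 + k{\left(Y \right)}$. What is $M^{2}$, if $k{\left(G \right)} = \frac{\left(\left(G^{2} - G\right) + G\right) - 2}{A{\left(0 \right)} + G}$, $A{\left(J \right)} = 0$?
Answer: $\frac{24025}{9} \approx 2669.4$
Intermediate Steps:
$k{\left(G \right)} = \frac{-2 + G^{2}}{G}$ ($k{\left(G \right)} = \frac{\left(\left(G^{2} - G\right) + G\right) - 2}{0 + G} = \frac{G^{2} - 2}{G} = \frac{-2 + G^{2}}{G}$)
$h{\left(U,Y \right)} = 2 + Y - \frac{2}{Y}$ ($h{\left(U,Y \right)} = 2 + \left(Y - \frac{2}{Y}\right) = 2 + Y - \frac{2}{Y}$)
$M = - \frac{155}{3}$ ($M = \left(2 - 6 - \frac{2}{-6}\right) - 48 = \left(2 - 6 - - \frac{1}{3}\right) - 48 = \left(2 - 6 + \frac{1}{3}\right) - 48 = - \frac{11}{3} - 48 = - \frac{155}{3} \approx -51.667$)
$M^{2} = \left(- \frac{155}{3}\right)^{2} = \frac{24025}{9}$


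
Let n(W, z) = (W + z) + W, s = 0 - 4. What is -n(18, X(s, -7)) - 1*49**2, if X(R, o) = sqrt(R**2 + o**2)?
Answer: -2437 - sqrt(65) ≈ -2445.1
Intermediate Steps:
s = -4
n(W, z) = z + 2*W
-n(18, X(s, -7)) - 1*49**2 = -(sqrt((-4)**2 + (-7)**2) + 2*18) - 1*49**2 = -(sqrt(16 + 49) + 36) - 1*2401 = -(sqrt(65) + 36) - 2401 = -(36 + sqrt(65)) - 2401 = (-36 - sqrt(65)) - 2401 = -2437 - sqrt(65)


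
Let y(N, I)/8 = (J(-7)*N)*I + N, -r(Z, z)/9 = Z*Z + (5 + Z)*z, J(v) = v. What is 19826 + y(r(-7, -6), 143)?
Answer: 4411826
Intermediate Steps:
r(Z, z) = -9*Z² - 9*z*(5 + Z) (r(Z, z) = -9*(Z*Z + (5 + Z)*z) = -9*(Z² + z*(5 + Z)) = -9*Z² - 9*z*(5 + Z))
y(N, I) = 8*N - 56*I*N (y(N, I) = 8*((-7*N)*I + N) = 8*(-7*I*N + N) = 8*(N - 7*I*N) = 8*N - 56*I*N)
19826 + y(r(-7, -6), 143) = 19826 + 8*(-45*(-6) - 9*(-7)² - 9*(-7)*(-6))*(1 - 7*143) = 19826 + 8*(270 - 9*49 - 378)*(1 - 1001) = 19826 + 8*(270 - 441 - 378)*(-1000) = 19826 + 8*(-549)*(-1000) = 19826 + 4392000 = 4411826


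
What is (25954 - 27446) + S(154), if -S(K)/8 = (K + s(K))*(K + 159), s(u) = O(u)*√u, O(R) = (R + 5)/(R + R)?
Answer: -387108 - 99534*√154/77 ≈ -4.0315e+5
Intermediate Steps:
O(R) = (5 + R)/(2*R) (O(R) = (5 + R)/((2*R)) = (5 + R)*(1/(2*R)) = (5 + R)/(2*R))
s(u) = (5 + u)/(2*√u) (s(u) = ((5 + u)/(2*u))*√u = (5 + u)/(2*√u))
S(K) = -8*(159 + K)*(K + (5 + K)/(2*√K)) (S(K) = -8*(K + (5 + K)/(2*√K))*(K + 159) = -8*(K + (5 + K)/(2*√K))*(159 + K) = -8*(159 + K)*(K + (5 + K)/(2*√K)))
(25954 - 27446) + S(154) = (25954 - 27446) + 4*(-795 - 1*154² - 48972*√154 - 164*154 - 47432*√154)/√154 = -1492 + 4*(√154/154)*(-795 - 1*23716 - 48972*√154 - 25256 - 47432*√154) = -1492 + 4*(√154/154)*(-795 - 23716 - 48972*√154 - 25256 - 47432*√154) = -1492 + 4*(√154/154)*(-49767 - 96404*√154) = -1492 + 2*√154*(-49767 - 96404*√154)/77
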